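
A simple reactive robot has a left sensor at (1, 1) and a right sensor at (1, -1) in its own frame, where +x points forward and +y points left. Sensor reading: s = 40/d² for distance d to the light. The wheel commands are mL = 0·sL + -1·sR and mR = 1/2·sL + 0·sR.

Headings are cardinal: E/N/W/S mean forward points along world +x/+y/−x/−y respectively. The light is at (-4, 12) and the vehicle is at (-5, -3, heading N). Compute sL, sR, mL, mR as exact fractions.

1/5 10/49 -10/49 1/10

left sensor world pos  = (-6, -2); dL² = 200
right sensor world pos = (-4, -2); dR² = 196
sL = 40/200 = 1/5
sR = 40/196 = 10/49
mL = 0·sL + -1·sR = -10/49
mR = 1/2·sL + 0·sR = 1/10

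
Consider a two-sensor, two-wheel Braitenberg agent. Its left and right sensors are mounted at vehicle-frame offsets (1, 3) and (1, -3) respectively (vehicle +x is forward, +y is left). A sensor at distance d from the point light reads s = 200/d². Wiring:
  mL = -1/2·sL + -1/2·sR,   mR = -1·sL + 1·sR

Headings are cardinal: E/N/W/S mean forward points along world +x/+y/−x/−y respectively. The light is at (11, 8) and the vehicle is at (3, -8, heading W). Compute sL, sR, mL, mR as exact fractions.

100/221 4/5 -692/1105 384/1105

left sensor world pos  = (2, -11); dL² = 442
right sensor world pos = (2, -5); dR² = 250
sL = 200/442 = 100/221
sR = 200/250 = 4/5
mL = -1/2·sL + -1/2·sR = -692/1105
mR = -1·sL + 1·sR = 384/1105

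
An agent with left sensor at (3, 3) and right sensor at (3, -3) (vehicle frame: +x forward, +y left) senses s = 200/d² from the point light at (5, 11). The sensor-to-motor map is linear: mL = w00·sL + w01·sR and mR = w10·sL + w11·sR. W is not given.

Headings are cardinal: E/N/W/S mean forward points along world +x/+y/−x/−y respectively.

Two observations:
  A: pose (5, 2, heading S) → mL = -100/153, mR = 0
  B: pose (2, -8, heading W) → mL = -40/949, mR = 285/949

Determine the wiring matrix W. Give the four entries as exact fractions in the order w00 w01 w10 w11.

-1 1/2 -1 1

obs A: pose=(5,2,S) → sL=200/153, sR=200/153, mL=-100/153, mR=0
obs B: pose=(2,-8,W) → sL=5/13, sR=50/73, mL=-40/949, mR=285/949
sensor matrix S = [[200/153, 200/153], [5/13, 50/73]]; det S = 19000/48399
solve [mL_A; mL_B] = S·[w00; w01] and [mR_A; mR_B] = S·[w10; w11]:
  w00 = -1, w01 = 1/2, w10 = -1, w11 = 1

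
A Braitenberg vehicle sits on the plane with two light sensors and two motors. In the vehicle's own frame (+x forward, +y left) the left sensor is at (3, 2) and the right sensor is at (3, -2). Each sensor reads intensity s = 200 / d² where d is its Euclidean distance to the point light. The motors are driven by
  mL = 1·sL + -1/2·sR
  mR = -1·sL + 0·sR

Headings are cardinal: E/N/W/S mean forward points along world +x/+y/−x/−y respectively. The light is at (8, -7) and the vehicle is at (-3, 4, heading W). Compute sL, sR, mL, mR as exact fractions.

left sensor world pos  = (-6, 2); dL² = 277
right sensor world pos = (-6, 6); dR² = 365
sL = 200/277 = 200/277
sR = 200/365 = 40/73
mL = 1·sL + -1/2·sR = 9060/20221
mR = -1·sL + 0·sR = -200/277

200/277 40/73 9060/20221 -200/277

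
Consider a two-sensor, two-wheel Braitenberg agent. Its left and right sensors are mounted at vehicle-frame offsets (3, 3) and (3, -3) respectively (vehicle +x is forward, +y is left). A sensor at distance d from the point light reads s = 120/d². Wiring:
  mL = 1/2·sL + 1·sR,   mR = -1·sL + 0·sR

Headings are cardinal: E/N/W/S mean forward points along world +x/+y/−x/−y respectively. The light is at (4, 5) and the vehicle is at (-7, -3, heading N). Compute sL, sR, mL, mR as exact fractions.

left sensor world pos  = (-10, 0); dL² = 221
right sensor world pos = (-4, 0); dR² = 89
sL = 120/221 = 120/221
sR = 120/89 = 120/89
mL = 1/2·sL + 1·sR = 31860/19669
mR = -1·sL + 0·sR = -120/221

120/221 120/89 31860/19669 -120/221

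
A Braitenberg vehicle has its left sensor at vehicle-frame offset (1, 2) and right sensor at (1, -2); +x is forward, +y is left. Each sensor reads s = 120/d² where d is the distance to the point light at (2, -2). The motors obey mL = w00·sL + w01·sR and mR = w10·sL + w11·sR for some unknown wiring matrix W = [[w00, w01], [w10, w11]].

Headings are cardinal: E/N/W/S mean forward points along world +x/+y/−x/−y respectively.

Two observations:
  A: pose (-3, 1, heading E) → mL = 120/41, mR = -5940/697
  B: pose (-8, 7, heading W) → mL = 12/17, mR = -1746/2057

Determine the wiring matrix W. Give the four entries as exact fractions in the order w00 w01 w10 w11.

obs A: pose=(-3,1,E) → sL=120/41, sR=120/17, mL=120/41, mR=-5940/697
obs B: pose=(-8,7,W) → sL=12/17, sR=60/121, mL=12/17, mR=-1746/2057
sensor matrix S = [[120/41, 120/17], [12/17, 60/121]]; det S = -5063040/1433729
solve [mL_A; mL_B] = S·[w00; w01] and [mR_A; mR_B] = S·[w10; w11]:
  w00 = 1, w01 = 0, w10 = -1/2, w11 = -1

1 0 -1/2 -1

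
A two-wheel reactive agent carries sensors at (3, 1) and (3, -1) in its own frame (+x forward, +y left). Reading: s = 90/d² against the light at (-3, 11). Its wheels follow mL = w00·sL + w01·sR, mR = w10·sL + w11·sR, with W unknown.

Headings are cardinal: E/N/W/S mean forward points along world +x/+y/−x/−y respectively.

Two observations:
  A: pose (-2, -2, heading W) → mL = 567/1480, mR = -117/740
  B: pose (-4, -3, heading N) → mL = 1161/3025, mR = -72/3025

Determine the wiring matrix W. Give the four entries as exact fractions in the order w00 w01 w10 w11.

obs A: pose=(-2,-2,W) → sL=9/20, sR=45/74, mL=567/1480, mR=-117/740
obs B: pose=(-4,-3,N) → sL=18/25, sR=90/121, mL=1161/3025, mR=-72/3025
sensor matrix S = [[9/20, 45/74], [18/25, 90/121]]; det S = -4617/44770
solve [mL_A; mL_B] = S·[w00; w01] and [mR_A; mR_B] = S·[w10; w11]:
  w00 = -1/2, w01 = 1, w10 = 1, w11 = -1

-1/2 1 1 -1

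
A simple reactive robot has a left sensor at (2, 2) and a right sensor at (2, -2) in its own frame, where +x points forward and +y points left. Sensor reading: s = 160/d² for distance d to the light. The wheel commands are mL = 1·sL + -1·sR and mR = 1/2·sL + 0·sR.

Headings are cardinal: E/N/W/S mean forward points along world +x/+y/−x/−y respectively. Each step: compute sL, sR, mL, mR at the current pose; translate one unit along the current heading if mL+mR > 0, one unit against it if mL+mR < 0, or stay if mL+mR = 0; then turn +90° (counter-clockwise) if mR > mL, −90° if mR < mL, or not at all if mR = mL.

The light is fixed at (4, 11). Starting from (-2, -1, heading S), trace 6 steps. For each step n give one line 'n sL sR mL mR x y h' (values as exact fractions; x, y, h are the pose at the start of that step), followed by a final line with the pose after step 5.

n=0: pose=(-2,-1,S); sL=40/53, sR=8/13; mL=96/689, mR=20/53; mL+mR=356/689 → advance +1; mR−mL=164/689 → turn +1·90°
n=1: pose=(-2,-2,E); sL=160/137, sR=160/241; mL=16640/33017, mR=80/137; mL+mR=35920/33017 → advance +1; mR−mL=2640/33017 → turn +1·90°
n=2: pose=(-1,-2,N); sL=16/17, sR=16/13; mL=-64/221, mR=8/17; mL+mR=40/221 → advance +1; mR−mL=168/221 → turn +1·90°
n=3: pose=(-1,-1,W); sL=32/49, sR=160/149; mL=-3072/7301, mR=16/49; mL+mR=-688/7301 → advance -1; mR−mL=5456/7301 → turn +1·90°
n=4: pose=(0,-1,S); sL=4/5, sR=20/29; mL=16/145, mR=2/5; mL+mR=74/145 → advance +1; mR−mL=42/145 → turn +1·90°
n=5: pose=(0,-2,E); sL=32/25, sR=160/229; mL=3328/5725, mR=16/25; mL+mR=6992/5725 → advance +1; mR−mL=336/5725 → turn +1·90°

0 40/53 8/13 96/689 20/53 -2 -1 S
1 160/137 160/241 16640/33017 80/137 -2 -2 E
2 16/17 16/13 -64/221 8/17 -1 -2 N
3 32/49 160/149 -3072/7301 16/49 -1 -1 W
4 4/5 20/29 16/145 2/5 0 -1 S
5 32/25 160/229 3328/5725 16/25 0 -2 E
final 1 -2 N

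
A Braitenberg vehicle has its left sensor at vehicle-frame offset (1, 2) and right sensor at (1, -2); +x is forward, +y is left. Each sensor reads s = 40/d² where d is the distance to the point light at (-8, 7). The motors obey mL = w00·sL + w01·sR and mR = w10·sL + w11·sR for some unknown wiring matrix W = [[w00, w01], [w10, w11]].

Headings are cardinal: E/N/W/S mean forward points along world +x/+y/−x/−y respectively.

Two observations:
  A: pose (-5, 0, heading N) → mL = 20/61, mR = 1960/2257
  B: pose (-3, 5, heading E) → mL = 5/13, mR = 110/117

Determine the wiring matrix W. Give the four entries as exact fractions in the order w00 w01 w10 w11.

0 1/2 1/2 1/2

obs A: pose=(-5,0,N) → sL=40/37, sR=40/61, mL=20/61, mR=1960/2257
obs B: pose=(-3,5,E) → sL=10/9, sR=10/13, mL=5/13, mR=110/117
sensor matrix S = [[40/37, 40/61], [10/9, 10/13]]; det S = 27200/264069
solve [mL_A; mL_B] = S·[w00; w01] and [mR_A; mR_B] = S·[w10; w11]:
  w00 = 0, w01 = 1/2, w10 = 1/2, w11 = 1/2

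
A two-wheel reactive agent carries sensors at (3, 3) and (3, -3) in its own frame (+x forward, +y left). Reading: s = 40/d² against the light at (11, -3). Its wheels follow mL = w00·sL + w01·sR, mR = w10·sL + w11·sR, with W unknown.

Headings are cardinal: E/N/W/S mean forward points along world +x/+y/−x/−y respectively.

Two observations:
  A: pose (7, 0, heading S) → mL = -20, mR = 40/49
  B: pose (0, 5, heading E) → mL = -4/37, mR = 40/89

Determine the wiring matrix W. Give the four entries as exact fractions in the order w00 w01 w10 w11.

-1/2 0 0 1

obs A: pose=(7,0,S) → sL=40, sR=40/49, mL=-20, mR=40/49
obs B: pose=(0,5,E) → sL=8/37, sR=40/89, mL=-4/37, mR=40/89
sensor matrix S = [[40, 40/49], [8/37, 40/89]]; det S = 2872320/161357
solve [mL_A; mL_B] = S·[w00; w01] and [mR_A; mR_B] = S·[w10; w11]:
  w00 = -1/2, w01 = 0, w10 = 0, w11 = 1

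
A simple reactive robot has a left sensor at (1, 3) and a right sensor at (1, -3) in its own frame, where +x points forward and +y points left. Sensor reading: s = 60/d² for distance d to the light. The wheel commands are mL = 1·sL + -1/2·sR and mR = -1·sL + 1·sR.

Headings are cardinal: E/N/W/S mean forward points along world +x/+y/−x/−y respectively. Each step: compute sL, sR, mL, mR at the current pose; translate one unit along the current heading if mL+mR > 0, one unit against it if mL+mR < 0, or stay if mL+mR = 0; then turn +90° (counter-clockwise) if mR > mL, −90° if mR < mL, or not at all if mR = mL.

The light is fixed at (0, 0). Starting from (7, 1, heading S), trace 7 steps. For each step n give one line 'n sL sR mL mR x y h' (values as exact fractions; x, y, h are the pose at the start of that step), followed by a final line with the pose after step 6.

n=0: pose=(7,1,S); sL=3/5, sR=15/4; mL=-51/40, mR=63/20; mL+mR=15/8 → advance +1; mR−mL=177/40 → turn +1·90°
n=1: pose=(7,0,E); sL=60/73, sR=60/73; mL=30/73, mR=0; mL+mR=30/73 → advance +1; mR−mL=-30/73 → turn -1·90°
n=2: pose=(8,0,S); sL=30/61, sR=30/13; mL=-525/793, mR=1440/793; mL+mR=15/13 → advance +1; mR−mL=1965/793 → turn +1·90°
n=3: pose=(8,-1,E); sL=12/17, sR=60/97; mL=654/1649, mR=-144/1649; mL+mR=30/97 → advance +1; mR−mL=-798/1649 → turn -1·90°
n=4: pose=(9,-1,S); sL=15/37, sR=3/2; mL=-51/148, mR=81/74; mL+mR=3/4 → advance +1; mR−mL=213/148 → turn +1·90°
n=5: pose=(9,-2,E); sL=60/101, sR=12/25; mL=894/2525, mR=-288/2525; mL+mR=6/25 → advance +1; mR−mL=-1182/2525 → turn -1·90°
n=6: pose=(10,-2,S); sL=30/89, sR=30/29; mL=-465/2581, mR=1800/2581; mL+mR=15/29 → advance +1; mR−mL=2265/2581 → turn +1·90°

0 3/5 15/4 -51/40 63/20 7 1 S
1 60/73 60/73 30/73 0 7 0 E
2 30/61 30/13 -525/793 1440/793 8 0 S
3 12/17 60/97 654/1649 -144/1649 8 -1 E
4 15/37 3/2 -51/148 81/74 9 -1 S
5 60/101 12/25 894/2525 -288/2525 9 -2 E
6 30/89 30/29 -465/2581 1800/2581 10 -2 S
final 10 -3 E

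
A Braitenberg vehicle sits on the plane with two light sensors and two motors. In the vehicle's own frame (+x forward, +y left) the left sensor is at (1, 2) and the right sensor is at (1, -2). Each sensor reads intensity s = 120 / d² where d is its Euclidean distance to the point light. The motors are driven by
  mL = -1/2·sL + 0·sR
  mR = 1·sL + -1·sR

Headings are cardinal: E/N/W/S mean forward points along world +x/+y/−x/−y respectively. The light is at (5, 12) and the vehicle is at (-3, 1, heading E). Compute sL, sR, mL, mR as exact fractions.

12/13 60/109 -6/13 528/1417

left sensor world pos  = (-2, 3); dL² = 130
right sensor world pos = (-2, -1); dR² = 218
sL = 120/130 = 12/13
sR = 120/218 = 60/109
mL = -1/2·sL + 0·sR = -6/13
mR = 1·sL + -1·sR = 528/1417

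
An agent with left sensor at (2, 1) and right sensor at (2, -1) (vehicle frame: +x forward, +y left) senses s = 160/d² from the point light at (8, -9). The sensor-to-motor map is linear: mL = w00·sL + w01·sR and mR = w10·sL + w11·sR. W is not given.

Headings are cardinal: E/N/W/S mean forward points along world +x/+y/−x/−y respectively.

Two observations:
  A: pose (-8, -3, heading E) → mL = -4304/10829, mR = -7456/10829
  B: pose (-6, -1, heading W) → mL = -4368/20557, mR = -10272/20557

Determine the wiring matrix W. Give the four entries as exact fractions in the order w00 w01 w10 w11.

1/2 -1 -1/2 -1/2

obs A: pose=(-8,-3,E) → sL=32/49, sR=160/221, mL=-4304/10829, mR=-7456/10829
obs B: pose=(-6,-1,W) → sL=32/61, sR=160/337, mL=-4368/20557, mR=-10272/20557
sensor matrix S = [[32/49, 160/221], [32/61, 160/337]]; det S = -15523840/222611753
solve [mL_A; mL_B] = S·[w00; w01] and [mR_A; mR_B] = S·[w10; w11]:
  w00 = 1/2, w01 = -1, w10 = -1/2, w11 = -1/2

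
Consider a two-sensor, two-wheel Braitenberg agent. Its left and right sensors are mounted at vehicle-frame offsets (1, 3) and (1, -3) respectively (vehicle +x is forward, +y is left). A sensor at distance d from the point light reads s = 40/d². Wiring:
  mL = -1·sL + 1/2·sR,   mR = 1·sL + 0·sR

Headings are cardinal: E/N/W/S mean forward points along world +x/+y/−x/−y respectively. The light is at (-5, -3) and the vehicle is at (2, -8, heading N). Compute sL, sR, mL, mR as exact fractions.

left sensor world pos  = (-1, -7); dL² = 32
right sensor world pos = (5, -7); dR² = 116
sL = 40/32 = 5/4
sR = 40/116 = 10/29
mL = -1·sL + 1/2·sR = -125/116
mR = 1·sL + 0·sR = 5/4

5/4 10/29 -125/116 5/4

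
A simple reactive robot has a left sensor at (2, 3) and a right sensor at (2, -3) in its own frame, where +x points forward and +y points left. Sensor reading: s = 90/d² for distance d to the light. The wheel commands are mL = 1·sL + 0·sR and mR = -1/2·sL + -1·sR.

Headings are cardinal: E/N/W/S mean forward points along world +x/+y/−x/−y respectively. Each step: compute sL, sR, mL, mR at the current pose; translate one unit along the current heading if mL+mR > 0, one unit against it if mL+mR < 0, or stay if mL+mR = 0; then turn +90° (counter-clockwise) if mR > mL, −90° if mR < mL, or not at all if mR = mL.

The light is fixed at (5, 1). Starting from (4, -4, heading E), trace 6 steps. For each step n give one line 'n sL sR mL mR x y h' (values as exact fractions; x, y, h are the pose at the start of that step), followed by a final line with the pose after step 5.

0 18 18/13 18 -135/13 4 -4 E
1 45/29 45/29 45/29 -135/58 5 -4 S
2 90/53 18 90/53 -999/53 5 -3 W
3 45/4 9/2 45/4 -81/8 6 -3 N
4 10 2 10 -7 6 -2 E
5 9/5 45/13 9/5 -567/130 7 -2 S
final 7 -1 W

n=0: pose=(4,-4,E); sL=18, sR=18/13; mL=18, mR=-135/13; mL+mR=99/13 → advance +1; mR−mL=-369/13 → turn -1·90°
n=1: pose=(5,-4,S); sL=45/29, sR=45/29; mL=45/29, mR=-135/58; mL+mR=-45/58 → advance -1; mR−mL=-225/58 → turn -1·90°
n=2: pose=(5,-3,W); sL=90/53, sR=18; mL=90/53, mR=-999/53; mL+mR=-909/53 → advance -1; mR−mL=-1089/53 → turn -1·90°
n=3: pose=(6,-3,N); sL=45/4, sR=9/2; mL=45/4, mR=-81/8; mL+mR=9/8 → advance +1; mR−mL=-171/8 → turn -1·90°
n=4: pose=(6,-2,E); sL=10, sR=2; mL=10, mR=-7; mL+mR=3 → advance +1; mR−mL=-17 → turn -1·90°
n=5: pose=(7,-2,S); sL=9/5, sR=45/13; mL=9/5, mR=-567/130; mL+mR=-333/130 → advance -1; mR−mL=-801/130 → turn -1·90°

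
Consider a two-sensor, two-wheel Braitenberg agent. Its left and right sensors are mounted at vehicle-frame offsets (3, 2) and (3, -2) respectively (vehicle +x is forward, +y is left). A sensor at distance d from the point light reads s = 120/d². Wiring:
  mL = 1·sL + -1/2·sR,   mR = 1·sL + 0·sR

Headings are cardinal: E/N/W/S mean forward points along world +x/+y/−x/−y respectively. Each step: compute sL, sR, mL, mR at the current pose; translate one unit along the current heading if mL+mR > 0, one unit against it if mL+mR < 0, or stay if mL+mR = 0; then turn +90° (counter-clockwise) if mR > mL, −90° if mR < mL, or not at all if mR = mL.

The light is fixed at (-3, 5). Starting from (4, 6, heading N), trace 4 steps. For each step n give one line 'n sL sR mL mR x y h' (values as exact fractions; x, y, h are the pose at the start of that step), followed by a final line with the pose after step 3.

0 120/41 120/97 9180/3977 120/41 4 6 N
1 15/2 15/4 45/8 15/2 4 7 W
2 24/13 120/17 -372/221 24/13 3 7 S
3 4/3 60/41 74/123 4/3 3 6 E
final 4 6 N

n=0: pose=(4,6,N); sL=120/41, sR=120/97; mL=9180/3977, mR=120/41; mL+mR=20820/3977 → advance +1; mR−mL=60/97 → turn +1·90°
n=1: pose=(4,7,W); sL=15/2, sR=15/4; mL=45/8, mR=15/2; mL+mR=105/8 → advance +1; mR−mL=15/8 → turn +1·90°
n=2: pose=(3,7,S); sL=24/13, sR=120/17; mL=-372/221, mR=24/13; mL+mR=36/221 → advance +1; mR−mL=60/17 → turn +1·90°
n=3: pose=(3,6,E); sL=4/3, sR=60/41; mL=74/123, mR=4/3; mL+mR=238/123 → advance +1; mR−mL=30/41 → turn +1·90°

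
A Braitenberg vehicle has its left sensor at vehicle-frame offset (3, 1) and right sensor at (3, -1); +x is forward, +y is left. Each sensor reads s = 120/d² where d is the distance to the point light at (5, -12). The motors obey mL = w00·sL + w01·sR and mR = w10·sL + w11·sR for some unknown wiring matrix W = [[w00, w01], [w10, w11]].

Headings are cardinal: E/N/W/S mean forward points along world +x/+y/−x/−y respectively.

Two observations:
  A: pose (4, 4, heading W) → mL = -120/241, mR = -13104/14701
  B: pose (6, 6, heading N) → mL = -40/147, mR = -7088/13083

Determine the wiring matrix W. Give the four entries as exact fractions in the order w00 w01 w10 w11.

-1 0 -1 -1

obs A: pose=(4,4,W) → sL=120/241, sR=24/61, mL=-120/241, mR=-13104/14701
obs B: pose=(6,6,N) → sL=40/147, sR=24/89, mL=-40/147, mR=-7088/13083
sensor matrix S = [[120/241, 24/61], [40/147, 24/89]]; det S = 1744640/64111061
solve [mL_A; mL_B] = S·[w00; w01] and [mR_A; mR_B] = S·[w10; w11]:
  w00 = -1, w01 = 0, w10 = -1, w11 = -1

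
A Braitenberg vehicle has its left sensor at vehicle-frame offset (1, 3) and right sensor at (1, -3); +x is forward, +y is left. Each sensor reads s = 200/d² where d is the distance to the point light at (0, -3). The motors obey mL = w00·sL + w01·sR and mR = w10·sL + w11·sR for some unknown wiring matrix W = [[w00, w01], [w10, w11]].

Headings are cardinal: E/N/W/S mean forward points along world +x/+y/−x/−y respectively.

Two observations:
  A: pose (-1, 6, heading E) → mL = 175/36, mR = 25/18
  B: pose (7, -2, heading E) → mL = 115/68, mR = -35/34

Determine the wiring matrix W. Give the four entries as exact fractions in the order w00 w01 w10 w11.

-1/2 1 -1 1/2

obs A: pose=(-1,6,E) → sL=25/18, sR=50/9, mL=175/36, mR=25/18
obs B: pose=(7,-2,E) → sL=5/2, sR=50/17, mL=115/68, mR=-35/34
sensor matrix S = [[25/18, 50/9], [5/2, 50/17]]; det S = -500/51
solve [mL_A; mL_B] = S·[w00; w01] and [mR_A; mR_B] = S·[w10; w11]:
  w00 = -1/2, w01 = 1, w10 = -1, w11 = 1/2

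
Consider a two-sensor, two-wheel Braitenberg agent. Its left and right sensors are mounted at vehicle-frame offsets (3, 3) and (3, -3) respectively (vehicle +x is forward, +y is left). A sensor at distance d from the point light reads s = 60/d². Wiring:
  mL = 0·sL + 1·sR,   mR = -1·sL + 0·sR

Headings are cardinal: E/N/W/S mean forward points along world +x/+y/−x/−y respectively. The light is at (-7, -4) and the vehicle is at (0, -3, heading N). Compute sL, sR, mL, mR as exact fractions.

left sensor world pos  = (-3, 0); dL² = 32
right sensor world pos = (3, 0); dR² = 116
sL = 60/32 = 15/8
sR = 60/116 = 15/29
mL = 0·sL + 1·sR = 15/29
mR = -1·sL + 0·sR = -15/8

15/8 15/29 15/29 -15/8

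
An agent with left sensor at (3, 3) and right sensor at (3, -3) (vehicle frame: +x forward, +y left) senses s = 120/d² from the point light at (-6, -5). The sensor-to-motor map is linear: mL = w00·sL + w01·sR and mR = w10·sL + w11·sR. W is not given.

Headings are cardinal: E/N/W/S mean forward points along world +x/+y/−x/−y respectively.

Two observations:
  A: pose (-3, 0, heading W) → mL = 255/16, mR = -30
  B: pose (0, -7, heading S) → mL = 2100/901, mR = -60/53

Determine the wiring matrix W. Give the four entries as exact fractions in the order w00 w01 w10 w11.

1/2 1/2 -1 0

obs A: pose=(-3,0,W) → sL=30, sR=15/8, mL=255/16, mR=-30
obs B: pose=(0,-7,S) → sL=60/53, sR=60/17, mL=2100/901, mR=-60/53
sensor matrix S = [[30, 15/8], [60/53, 60/17]]; det S = 186975/1802
solve [mL_A; mL_B] = S·[w00; w01] and [mR_A; mR_B] = S·[w10; w11]:
  w00 = 1/2, w01 = 1/2, w10 = -1, w11 = 0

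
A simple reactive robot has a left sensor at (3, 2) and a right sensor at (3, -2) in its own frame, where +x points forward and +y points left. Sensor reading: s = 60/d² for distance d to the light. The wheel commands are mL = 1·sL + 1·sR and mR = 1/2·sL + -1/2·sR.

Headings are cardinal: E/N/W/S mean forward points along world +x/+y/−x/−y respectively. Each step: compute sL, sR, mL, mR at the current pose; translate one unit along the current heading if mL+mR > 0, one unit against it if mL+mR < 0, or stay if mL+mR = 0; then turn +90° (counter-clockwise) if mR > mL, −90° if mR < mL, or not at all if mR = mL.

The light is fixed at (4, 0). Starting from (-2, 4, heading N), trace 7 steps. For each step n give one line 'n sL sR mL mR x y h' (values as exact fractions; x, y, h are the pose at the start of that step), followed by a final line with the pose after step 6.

0 60/113 12/13 2136/1469 -288/1469 -2 4 N
1 30/29 10/3 380/87 -100/87 -2 5 E
2 60/13 60/53 3960/689 1200/689 -1 5 S
3 15/17 3/5 126/85 12/85 -1 4 W
4 60/113 12/13 2136/1469 -288/1469 -2 4 N
5 30/29 10/3 380/87 -100/87 -2 5 E
6 60/13 60/53 3960/689 1200/689 -1 5 S
final -1 4 W

n=0: pose=(-2,4,N); sL=60/113, sR=12/13; mL=2136/1469, mR=-288/1469; mL+mR=1848/1469 → advance +1; mR−mL=-2424/1469 → turn -1·90°
n=1: pose=(-2,5,E); sL=30/29, sR=10/3; mL=380/87, mR=-100/87; mL+mR=280/87 → advance +1; mR−mL=-160/29 → turn -1·90°
n=2: pose=(-1,5,S); sL=60/13, sR=60/53; mL=3960/689, mR=1200/689; mL+mR=5160/689 → advance +1; mR−mL=-2760/689 → turn -1·90°
n=3: pose=(-1,4,W); sL=15/17, sR=3/5; mL=126/85, mR=12/85; mL+mR=138/85 → advance +1; mR−mL=-114/85 → turn -1·90°
n=4: pose=(-2,4,N); sL=60/113, sR=12/13; mL=2136/1469, mR=-288/1469; mL+mR=1848/1469 → advance +1; mR−mL=-2424/1469 → turn -1·90°
n=5: pose=(-2,5,E); sL=30/29, sR=10/3; mL=380/87, mR=-100/87; mL+mR=280/87 → advance +1; mR−mL=-160/29 → turn -1·90°
n=6: pose=(-1,5,S); sL=60/13, sR=60/53; mL=3960/689, mR=1200/689; mL+mR=5160/689 → advance +1; mR−mL=-2760/689 → turn -1·90°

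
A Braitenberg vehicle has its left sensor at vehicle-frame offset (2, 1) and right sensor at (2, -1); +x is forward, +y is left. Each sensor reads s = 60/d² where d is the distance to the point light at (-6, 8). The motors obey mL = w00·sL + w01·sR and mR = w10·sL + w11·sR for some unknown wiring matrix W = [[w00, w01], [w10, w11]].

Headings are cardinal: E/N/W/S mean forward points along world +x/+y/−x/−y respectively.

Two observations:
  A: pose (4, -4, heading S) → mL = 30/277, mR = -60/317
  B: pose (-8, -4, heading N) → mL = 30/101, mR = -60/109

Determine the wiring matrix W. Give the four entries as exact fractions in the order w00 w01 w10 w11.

0 1/2 -1 0

obs A: pose=(4,-4,S) → sL=60/317, sR=60/277, mL=30/277, mR=-60/317
obs B: pose=(-8,-4,N) → sL=60/109, sR=60/101, mL=30/101, mR=-60/109
sensor matrix S = [[60/317, 60/277], [60/109, 60/101]]; det S = -6566400/966689281
solve [mL_A; mL_B] = S·[w00; w01] and [mR_A; mR_B] = S·[w10; w11]:
  w00 = 0, w01 = 1/2, w10 = -1, w11 = 0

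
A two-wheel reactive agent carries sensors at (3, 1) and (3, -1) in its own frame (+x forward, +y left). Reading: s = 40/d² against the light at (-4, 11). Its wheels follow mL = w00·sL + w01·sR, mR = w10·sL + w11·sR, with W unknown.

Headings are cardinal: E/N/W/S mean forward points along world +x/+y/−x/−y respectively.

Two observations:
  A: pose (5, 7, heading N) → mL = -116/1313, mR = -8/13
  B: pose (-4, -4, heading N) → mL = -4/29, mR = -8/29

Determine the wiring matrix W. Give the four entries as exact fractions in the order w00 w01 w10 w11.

1/2 -1 -1 0

obs A: pose=(5,7,N) → sL=8/13, sR=40/101, mL=-116/1313, mR=-8/13
obs B: pose=(-4,-4,N) → sL=8/29, sR=8/29, mL=-4/29, mR=-8/29
sensor matrix S = [[8/13, 40/101], [8/29, 8/29]]; det S = 2304/38077
solve [mL_A; mL_B] = S·[w00; w01] and [mR_A; mR_B] = S·[w10; w11]:
  w00 = 1/2, w01 = -1, w10 = -1, w11 = 0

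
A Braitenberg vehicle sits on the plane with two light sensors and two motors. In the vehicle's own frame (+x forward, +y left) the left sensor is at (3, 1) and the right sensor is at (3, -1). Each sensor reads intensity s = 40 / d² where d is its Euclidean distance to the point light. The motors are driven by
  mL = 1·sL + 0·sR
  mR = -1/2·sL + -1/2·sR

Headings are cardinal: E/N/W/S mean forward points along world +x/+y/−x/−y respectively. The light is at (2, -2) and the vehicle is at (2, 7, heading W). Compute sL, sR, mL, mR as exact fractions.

40/73 40/109 40/73 -3640/7957

left sensor world pos  = (-1, 6); dL² = 73
right sensor world pos = (-1, 8); dR² = 109
sL = 40/73 = 40/73
sR = 40/109 = 40/109
mL = 1·sL + 0·sR = 40/73
mR = -1/2·sL + -1/2·sR = -3640/7957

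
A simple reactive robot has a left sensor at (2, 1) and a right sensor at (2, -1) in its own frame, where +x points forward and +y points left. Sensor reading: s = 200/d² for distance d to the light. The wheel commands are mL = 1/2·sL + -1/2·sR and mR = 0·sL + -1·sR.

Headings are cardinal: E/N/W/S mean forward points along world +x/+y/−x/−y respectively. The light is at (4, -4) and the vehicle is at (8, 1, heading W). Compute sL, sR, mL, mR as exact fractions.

10 5 5/2 -5

left sensor world pos  = (6, 0); dL² = 20
right sensor world pos = (6, 2); dR² = 40
sL = 200/20 = 10
sR = 200/40 = 5
mL = 1/2·sL + -1/2·sR = 5/2
mR = 0·sL + -1·sR = -5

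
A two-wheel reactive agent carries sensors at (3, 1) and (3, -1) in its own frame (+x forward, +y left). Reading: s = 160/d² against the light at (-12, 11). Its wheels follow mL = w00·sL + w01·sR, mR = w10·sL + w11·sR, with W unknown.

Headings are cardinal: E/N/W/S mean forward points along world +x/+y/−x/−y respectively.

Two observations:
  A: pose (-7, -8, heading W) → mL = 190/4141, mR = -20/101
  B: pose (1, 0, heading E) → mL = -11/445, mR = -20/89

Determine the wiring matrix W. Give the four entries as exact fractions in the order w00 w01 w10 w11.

-1/2 1/2 -1/2 0

obs A: pose=(-7,-8,W) → sL=40/101, sR=20/41, mL=190/4141, mR=-20/101
obs B: pose=(1,0,E) → sL=40/89, sR=2/5, mL=-11/445, mR=-20/89
sensor matrix S = [[40/101, 20/41], [40/89, 2/5]]; det S = -22416/368549
solve [mL_A; mL_B] = S·[w00; w01] and [mR_A; mR_B] = S·[w10; w11]:
  w00 = -1/2, w01 = 1/2, w10 = -1/2, w11 = 0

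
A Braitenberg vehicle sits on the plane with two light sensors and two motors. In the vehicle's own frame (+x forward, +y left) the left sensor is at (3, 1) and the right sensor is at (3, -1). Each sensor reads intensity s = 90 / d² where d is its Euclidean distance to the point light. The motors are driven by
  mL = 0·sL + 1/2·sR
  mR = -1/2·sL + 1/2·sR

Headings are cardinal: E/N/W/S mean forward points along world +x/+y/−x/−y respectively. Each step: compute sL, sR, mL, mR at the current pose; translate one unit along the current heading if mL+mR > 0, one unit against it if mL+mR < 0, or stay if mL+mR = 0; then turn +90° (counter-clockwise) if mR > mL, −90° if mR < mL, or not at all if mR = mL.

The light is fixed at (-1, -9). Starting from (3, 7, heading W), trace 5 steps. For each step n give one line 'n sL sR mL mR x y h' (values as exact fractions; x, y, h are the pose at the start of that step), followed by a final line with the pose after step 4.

n=0: pose=(3,7,W); sL=45/113, sR=9/29; mL=9/58, mR=-144/3277; mL+mR=729/6554 → advance +1; mR−mL=-45/226 → turn -1·90°
n=1: pose=(2,7,N); sL=18/73, sR=90/377; mL=45/377, mR=-108/27521; mL+mR=3177/27521 → advance +1; mR−mL=-9/73 → turn -1·90°
n=2: pose=(2,8,E); sL=1/4, sR=45/146; mL=45/292, mR=17/584; mL+mR=107/584 → advance +1; mR−mL=-1/8 → turn -1·90°
n=3: pose=(3,8,S); sL=90/221, sR=18/41; mL=9/41, mR=144/9061; mL+mR=2133/9061 → advance +1; mR−mL=-45/221 → turn -1·90°
n=4: pose=(3,7,W); sL=45/113, sR=9/29; mL=9/58, mR=-144/3277; mL+mR=729/6554 → advance +1; mR−mL=-45/226 → turn -1·90°

0 45/113 9/29 9/58 -144/3277 3 7 W
1 18/73 90/377 45/377 -108/27521 2 7 N
2 1/4 45/146 45/292 17/584 2 8 E
3 90/221 18/41 9/41 144/9061 3 8 S
4 45/113 9/29 9/58 -144/3277 3 7 W
final 2 7 N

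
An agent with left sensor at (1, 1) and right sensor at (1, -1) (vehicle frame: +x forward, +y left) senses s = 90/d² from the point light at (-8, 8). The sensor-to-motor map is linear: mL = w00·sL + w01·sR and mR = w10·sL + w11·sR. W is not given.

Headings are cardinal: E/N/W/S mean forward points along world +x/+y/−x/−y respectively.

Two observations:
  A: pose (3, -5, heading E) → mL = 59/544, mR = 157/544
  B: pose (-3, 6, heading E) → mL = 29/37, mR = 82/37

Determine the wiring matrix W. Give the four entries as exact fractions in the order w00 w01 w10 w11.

-1/2 1 1/2 1/2

obs A: pose=(3,-5,E) → sL=5/16, sR=9/34, mL=59/544, mR=157/544
obs B: pose=(-3,6,E) → sL=90/37, sR=2, mL=29/37, mR=82/37
sensor matrix S = [[5/16, 9/34], [90/37, 2]]; det S = -95/5032
solve [mL_A; mL_B] = S·[w00; w01] and [mR_A; mR_B] = S·[w10; w11]:
  w00 = -1/2, w01 = 1, w10 = 1/2, w11 = 1/2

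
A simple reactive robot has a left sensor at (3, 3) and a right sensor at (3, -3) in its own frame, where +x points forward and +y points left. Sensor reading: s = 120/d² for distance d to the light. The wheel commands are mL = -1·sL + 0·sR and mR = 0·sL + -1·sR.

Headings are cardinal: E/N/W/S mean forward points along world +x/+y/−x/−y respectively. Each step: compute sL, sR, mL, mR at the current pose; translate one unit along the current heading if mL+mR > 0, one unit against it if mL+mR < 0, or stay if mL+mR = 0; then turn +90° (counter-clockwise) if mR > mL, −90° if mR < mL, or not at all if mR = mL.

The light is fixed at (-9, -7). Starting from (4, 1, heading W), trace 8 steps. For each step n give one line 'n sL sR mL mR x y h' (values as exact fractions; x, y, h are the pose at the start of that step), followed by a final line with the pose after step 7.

0 24/25 120/221 -24/25 -120/221 4 1 W
1 60/157 60/73 -60/157 -60/73 5 1 S
2 120/157 24/53 -120/157 -24/53 5 2 W
3 1/3 2/3 -1/3 -2/3 6 2 S
4 120/193 120/313 -120/193 -120/313 6 3 W
5 12/41 60/109 -12/41 -60/109 7 3 S
6 120/233 24/73 -120/233 -24/73 7 4 W
7 15/58 6/13 -15/58 -6/13 8 4 S
final 8 5 W

n=0: pose=(4,1,W); sL=24/25, sR=120/221; mL=-24/25, mR=-120/221; mL+mR=-8304/5525 → advance -1; mR−mL=2304/5525 → turn +1·90°
n=1: pose=(5,1,S); sL=60/157, sR=60/73; mL=-60/157, mR=-60/73; mL+mR=-13800/11461 → advance -1; mR−mL=-5040/11461 → turn -1·90°
n=2: pose=(5,2,W); sL=120/157, sR=24/53; mL=-120/157, mR=-24/53; mL+mR=-10128/8321 → advance -1; mR−mL=2592/8321 → turn +1·90°
n=3: pose=(6,2,S); sL=1/3, sR=2/3; mL=-1/3, mR=-2/3; mL+mR=-1 → advance -1; mR−mL=-1/3 → turn -1·90°
n=4: pose=(6,3,W); sL=120/193, sR=120/313; mL=-120/193, mR=-120/313; mL+mR=-60720/60409 → advance -1; mR−mL=14400/60409 → turn +1·90°
n=5: pose=(7,3,S); sL=12/41, sR=60/109; mL=-12/41, mR=-60/109; mL+mR=-3768/4469 → advance -1; mR−mL=-1152/4469 → turn -1·90°
n=6: pose=(7,4,W); sL=120/233, sR=24/73; mL=-120/233, mR=-24/73; mL+mR=-14352/17009 → advance -1; mR−mL=3168/17009 → turn +1·90°
n=7: pose=(8,4,S); sL=15/58, sR=6/13; mL=-15/58, mR=-6/13; mL+mR=-543/754 → advance -1; mR−mL=-153/754 → turn -1·90°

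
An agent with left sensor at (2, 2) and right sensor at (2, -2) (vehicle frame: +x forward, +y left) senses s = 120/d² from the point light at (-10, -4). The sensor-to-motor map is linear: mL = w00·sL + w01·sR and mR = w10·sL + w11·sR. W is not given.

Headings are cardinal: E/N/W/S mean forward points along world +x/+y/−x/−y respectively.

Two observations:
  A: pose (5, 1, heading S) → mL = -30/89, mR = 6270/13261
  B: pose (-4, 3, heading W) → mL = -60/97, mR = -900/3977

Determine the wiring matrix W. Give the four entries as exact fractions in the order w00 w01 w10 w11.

obs A: pose=(5,1,S) → sL=60/149, sR=60/89, mL=-30/89, mR=6270/13261
obs B: pose=(-4,3,W) → sL=120/41, sR=120/97, mL=-60/97, mR=-900/3977
sensor matrix S = [[60/149, 60/89], [120/41, 120/97]]; det S = -77788800/52738997
solve [mL_A; mL_B] = S·[w00; w01] and [mR_A; mR_B] = S·[w10; w11]:
  w00 = 0, w01 = -1/2, w10 = -1/2, w11 = 1

0 -1/2 -1/2 1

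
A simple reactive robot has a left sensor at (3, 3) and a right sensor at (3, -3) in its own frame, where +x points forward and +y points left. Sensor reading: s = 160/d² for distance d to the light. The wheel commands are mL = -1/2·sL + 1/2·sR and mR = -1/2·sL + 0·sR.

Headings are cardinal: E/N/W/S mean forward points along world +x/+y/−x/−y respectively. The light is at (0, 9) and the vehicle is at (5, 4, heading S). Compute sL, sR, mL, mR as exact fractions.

5/4 40/17 75/136 -5/8

left sensor world pos  = (8, 1); dL² = 128
right sensor world pos = (2, 1); dR² = 68
sL = 160/128 = 5/4
sR = 160/68 = 40/17
mL = -1/2·sL + 1/2·sR = 75/136
mR = -1/2·sL + 0·sR = -5/8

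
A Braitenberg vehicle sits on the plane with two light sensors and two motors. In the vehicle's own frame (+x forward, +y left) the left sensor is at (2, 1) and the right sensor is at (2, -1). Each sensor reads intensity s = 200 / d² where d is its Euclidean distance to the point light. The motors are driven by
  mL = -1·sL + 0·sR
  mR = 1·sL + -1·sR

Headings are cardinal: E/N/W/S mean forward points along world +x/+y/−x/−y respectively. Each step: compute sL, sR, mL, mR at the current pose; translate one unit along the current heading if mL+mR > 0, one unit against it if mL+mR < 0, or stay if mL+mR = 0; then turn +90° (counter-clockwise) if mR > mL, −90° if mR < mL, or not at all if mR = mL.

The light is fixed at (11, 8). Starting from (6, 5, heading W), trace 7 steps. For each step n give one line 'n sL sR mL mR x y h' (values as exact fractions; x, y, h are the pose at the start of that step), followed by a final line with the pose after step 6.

0 40/13 200/53 -40/13 -480/689 6 5 W
1 100/17 4 -100/17 32/17 7 5 S
2 40 200/13 -40 320/13 7 6 E
3 50/9 25/2 -50/9 -125/18 6 6 N
4 200/13 8 -200/13 96/13 6 5 E
5 4 100/13 -4 -48/13 5 5 N
6 200/89 200/73 -200/89 -3200/6497 5 4 W
final 6 4 S

n=0: pose=(6,5,W); sL=40/13, sR=200/53; mL=-40/13, mR=-480/689; mL+mR=-200/53 → advance -1; mR−mL=1640/689 → turn +1·90°
n=1: pose=(7,5,S); sL=100/17, sR=4; mL=-100/17, mR=32/17; mL+mR=-4 → advance -1; mR−mL=132/17 → turn +1·90°
n=2: pose=(7,6,E); sL=40, sR=200/13; mL=-40, mR=320/13; mL+mR=-200/13 → advance -1; mR−mL=840/13 → turn +1·90°
n=3: pose=(6,6,N); sL=50/9, sR=25/2; mL=-50/9, mR=-125/18; mL+mR=-25/2 → advance -1; mR−mL=-25/18 → turn -1·90°
n=4: pose=(6,5,E); sL=200/13, sR=8; mL=-200/13, mR=96/13; mL+mR=-8 → advance -1; mR−mL=296/13 → turn +1·90°
n=5: pose=(5,5,N); sL=4, sR=100/13; mL=-4, mR=-48/13; mL+mR=-100/13 → advance -1; mR−mL=4/13 → turn +1·90°
n=6: pose=(5,4,W); sL=200/89, sR=200/73; mL=-200/89, mR=-3200/6497; mL+mR=-200/73 → advance -1; mR−mL=11400/6497 → turn +1·90°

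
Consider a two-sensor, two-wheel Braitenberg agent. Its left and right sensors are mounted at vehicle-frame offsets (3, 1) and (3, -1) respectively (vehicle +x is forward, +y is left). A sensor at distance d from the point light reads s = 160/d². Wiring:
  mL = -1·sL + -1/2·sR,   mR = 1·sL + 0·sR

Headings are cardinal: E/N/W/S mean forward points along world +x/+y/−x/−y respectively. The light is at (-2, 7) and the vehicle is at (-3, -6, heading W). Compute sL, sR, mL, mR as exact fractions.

40/53 1 -133/106 40/53

left sensor world pos  = (-6, -7); dL² = 212
right sensor world pos = (-6, -5); dR² = 160
sL = 160/212 = 40/53
sR = 160/160 = 1
mL = -1·sL + -1/2·sR = -133/106
mR = 1·sL + 0·sR = 40/53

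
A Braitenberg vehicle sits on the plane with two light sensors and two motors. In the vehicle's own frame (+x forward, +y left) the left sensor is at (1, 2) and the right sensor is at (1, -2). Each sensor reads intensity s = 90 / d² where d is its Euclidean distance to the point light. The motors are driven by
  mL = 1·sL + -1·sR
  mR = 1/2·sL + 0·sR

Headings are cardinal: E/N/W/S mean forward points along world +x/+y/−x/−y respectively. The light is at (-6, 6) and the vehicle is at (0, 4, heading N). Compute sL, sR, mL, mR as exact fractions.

90/17 18/13 864/221 45/17

left sensor world pos  = (-2, 5); dL² = 17
right sensor world pos = (2, 5); dR² = 65
sL = 90/17 = 90/17
sR = 90/65 = 18/13
mL = 1·sL + -1·sR = 864/221
mR = 1/2·sL + 0·sR = 45/17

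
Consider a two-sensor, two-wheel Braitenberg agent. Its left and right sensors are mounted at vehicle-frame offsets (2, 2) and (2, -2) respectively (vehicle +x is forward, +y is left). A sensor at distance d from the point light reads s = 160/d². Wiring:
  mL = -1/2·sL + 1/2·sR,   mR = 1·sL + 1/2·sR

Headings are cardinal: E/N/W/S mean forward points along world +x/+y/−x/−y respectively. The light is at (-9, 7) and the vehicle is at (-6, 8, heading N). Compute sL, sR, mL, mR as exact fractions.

16 80/17 -96/17 312/17

left sensor world pos  = (-8, 10); dL² = 10
right sensor world pos = (-4, 10); dR² = 34
sL = 160/10 = 16
sR = 160/34 = 80/17
mL = -1/2·sL + 1/2·sR = -96/17
mR = 1·sL + 1/2·sR = 312/17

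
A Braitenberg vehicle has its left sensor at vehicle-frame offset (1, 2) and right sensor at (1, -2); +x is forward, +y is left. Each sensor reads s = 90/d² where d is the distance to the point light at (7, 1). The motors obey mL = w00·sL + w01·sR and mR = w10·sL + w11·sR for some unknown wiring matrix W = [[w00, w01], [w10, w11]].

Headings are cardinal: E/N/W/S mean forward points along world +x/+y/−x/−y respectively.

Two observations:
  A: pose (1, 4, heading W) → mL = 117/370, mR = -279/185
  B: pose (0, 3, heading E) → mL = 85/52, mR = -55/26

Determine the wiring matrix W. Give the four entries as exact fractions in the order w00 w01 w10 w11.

-1/2 1 -1/2 -1/2

obs A: pose=(1,4,W) → sL=9/5, sR=45/37, mL=117/370, mR=-279/185
obs B: pose=(0,3,E) → sL=45/26, sR=5/2, mL=85/52, mR=-55/26
sensor matrix S = [[9/5, 45/37], [45/26, 5/2]]; det S = 1152/481
solve [mL_A; mL_B] = S·[w00; w01] and [mR_A; mR_B] = S·[w10; w11]:
  w00 = -1/2, w01 = 1, w10 = -1/2, w11 = -1/2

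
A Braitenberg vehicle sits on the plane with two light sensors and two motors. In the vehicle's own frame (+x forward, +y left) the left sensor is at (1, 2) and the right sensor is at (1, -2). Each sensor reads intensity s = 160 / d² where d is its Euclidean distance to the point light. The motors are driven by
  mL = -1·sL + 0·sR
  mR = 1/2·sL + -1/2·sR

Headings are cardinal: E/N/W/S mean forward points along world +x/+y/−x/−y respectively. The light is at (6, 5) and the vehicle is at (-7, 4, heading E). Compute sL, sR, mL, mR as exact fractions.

left sensor world pos  = (-6, 6); dL² = 145
right sensor world pos = (-6, 2); dR² = 153
sL = 160/145 = 32/29
sR = 160/153 = 160/153
mL = -1·sL + 0·sR = -32/29
mR = 1/2·sL + -1/2·sR = 128/4437

32/29 160/153 -32/29 128/4437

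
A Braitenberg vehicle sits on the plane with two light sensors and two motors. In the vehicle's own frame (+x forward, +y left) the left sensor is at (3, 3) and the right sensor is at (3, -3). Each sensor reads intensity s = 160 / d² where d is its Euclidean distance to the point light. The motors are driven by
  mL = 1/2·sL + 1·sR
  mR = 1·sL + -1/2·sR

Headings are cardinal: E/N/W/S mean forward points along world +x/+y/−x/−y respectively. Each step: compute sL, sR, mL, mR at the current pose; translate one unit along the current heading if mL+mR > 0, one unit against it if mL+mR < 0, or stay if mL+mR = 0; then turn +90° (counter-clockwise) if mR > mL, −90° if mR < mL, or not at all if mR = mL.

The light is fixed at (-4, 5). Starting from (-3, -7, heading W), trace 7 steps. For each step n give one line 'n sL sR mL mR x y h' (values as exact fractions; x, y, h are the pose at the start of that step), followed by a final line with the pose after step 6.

0 160/229 32/17 8688/3893 -944/3893 -3 -7 W
1 16/9 16/9 8/3 8/9 -4 -7 N
2 160/73 32/41 5616/2993 5392/2993 -4 -6 E
3 40/53 4/5 312/265 94/265 -3 -6 S
4 160/229 32/17 8688/3893 -944/3893 -3 -7 W
5 16/9 16/9 8/3 8/9 -4 -7 N
6 160/73 32/41 5616/2993 5392/2993 -4 -6 E
final -3 -6 S

n=0: pose=(-3,-7,W); sL=160/229, sR=32/17; mL=8688/3893, mR=-944/3893; mL+mR=7744/3893 → advance +1; mR−mL=-9632/3893 → turn -1·90°
n=1: pose=(-4,-7,N); sL=16/9, sR=16/9; mL=8/3, mR=8/9; mL+mR=32/9 → advance +1; mR−mL=-16/9 → turn -1·90°
n=2: pose=(-4,-6,E); sL=160/73, sR=32/41; mL=5616/2993, mR=5392/2993; mL+mR=11008/2993 → advance +1; mR−mL=-224/2993 → turn -1·90°
n=3: pose=(-3,-6,S); sL=40/53, sR=4/5; mL=312/265, mR=94/265; mL+mR=406/265 → advance +1; mR−mL=-218/265 → turn -1·90°
n=4: pose=(-3,-7,W); sL=160/229, sR=32/17; mL=8688/3893, mR=-944/3893; mL+mR=7744/3893 → advance +1; mR−mL=-9632/3893 → turn -1·90°
n=5: pose=(-4,-7,N); sL=16/9, sR=16/9; mL=8/3, mR=8/9; mL+mR=32/9 → advance +1; mR−mL=-16/9 → turn -1·90°
n=6: pose=(-4,-6,E); sL=160/73, sR=32/41; mL=5616/2993, mR=5392/2993; mL+mR=11008/2993 → advance +1; mR−mL=-224/2993 → turn -1·90°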